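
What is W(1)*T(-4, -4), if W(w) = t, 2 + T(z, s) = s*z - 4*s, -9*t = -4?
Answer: 40/3 ≈ 13.333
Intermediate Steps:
t = 4/9 (t = -⅑*(-4) = 4/9 ≈ 0.44444)
T(z, s) = -2 - 4*s + s*z (T(z, s) = -2 + (s*z - 4*s) = -2 + (-4*s + s*z) = -2 - 4*s + s*z)
W(w) = 4/9
W(1)*T(-4, -4) = 4*(-2 - 4*(-4) - 4*(-4))/9 = 4*(-2 + 16 + 16)/9 = (4/9)*30 = 40/3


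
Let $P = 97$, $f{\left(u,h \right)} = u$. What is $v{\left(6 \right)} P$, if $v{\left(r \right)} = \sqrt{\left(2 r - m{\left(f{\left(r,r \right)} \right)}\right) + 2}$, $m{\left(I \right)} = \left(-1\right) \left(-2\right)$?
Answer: $194 \sqrt{3} \approx 336.02$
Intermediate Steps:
$m{\left(I \right)} = 2$
$v{\left(r \right)} = \sqrt{2} \sqrt{r}$ ($v{\left(r \right)} = \sqrt{\left(2 r - 2\right) + 2} = \sqrt{\left(-2 + 2 r\right) + 2} = \sqrt{2 r} = \sqrt{2} \sqrt{r}$)
$v{\left(6 \right)} P = \sqrt{2} \sqrt{6} \cdot 97 = 2 \sqrt{3} \cdot 97 = 194 \sqrt{3}$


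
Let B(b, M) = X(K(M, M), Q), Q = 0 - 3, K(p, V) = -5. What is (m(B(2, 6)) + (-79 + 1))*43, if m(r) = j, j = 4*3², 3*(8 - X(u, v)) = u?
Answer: -1806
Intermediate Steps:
Q = -3
X(u, v) = 8 - u/3
B(b, M) = 29/3 (B(b, M) = 8 - ⅓*(-5) = 8 + 5/3 = 29/3)
j = 36 (j = 4*9 = 36)
m(r) = 36
(m(B(2, 6)) + (-79 + 1))*43 = (36 + (-79 + 1))*43 = (36 - 78)*43 = -42*43 = -1806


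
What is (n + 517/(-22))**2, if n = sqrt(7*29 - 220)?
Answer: 2141/4 - 47*I*sqrt(17) ≈ 535.25 - 193.79*I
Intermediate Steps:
n = I*sqrt(17) (n = sqrt(203 - 220) = sqrt(-17) = I*sqrt(17) ≈ 4.1231*I)
(n + 517/(-22))**2 = (I*sqrt(17) + 517/(-22))**2 = (I*sqrt(17) + 517*(-1/22))**2 = (I*sqrt(17) - 47/2)**2 = (-47/2 + I*sqrt(17))**2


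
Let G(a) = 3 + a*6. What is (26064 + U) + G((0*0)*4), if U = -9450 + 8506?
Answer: 25123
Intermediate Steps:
U = -944
G(a) = 3 + 6*a
(26064 + U) + G((0*0)*4) = (26064 - 944) + (3 + 6*((0*0)*4)) = 25120 + (3 + 6*(0*4)) = 25120 + (3 + 6*0) = 25120 + (3 + 0) = 25120 + 3 = 25123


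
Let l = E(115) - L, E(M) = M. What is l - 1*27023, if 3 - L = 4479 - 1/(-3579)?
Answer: -80284127/3579 ≈ -22432.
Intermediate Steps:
L = -16019605/3579 (L = 3 - (4479 - 1/(-3579)) = 3 - (4479 - 1*(-1/3579)) = 3 - (4479 + 1/3579) = 3 - 1*16030342/3579 = 3 - 16030342/3579 = -16019605/3579 ≈ -4476.0)
l = 16431190/3579 (l = 115 - 1*(-16019605/3579) = 115 + 16019605/3579 = 16431190/3579 ≈ 4591.0)
l - 1*27023 = 16431190/3579 - 1*27023 = 16431190/3579 - 27023 = -80284127/3579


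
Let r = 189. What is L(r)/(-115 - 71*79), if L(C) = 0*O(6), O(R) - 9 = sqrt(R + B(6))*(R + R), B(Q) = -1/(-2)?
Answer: 0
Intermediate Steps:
B(Q) = 1/2 (B(Q) = -1*(-1/2) = 1/2)
O(R) = 9 + 2*R*sqrt(1/2 + R) (O(R) = 9 + sqrt(R + 1/2)*(R + R) = 9 + sqrt(1/2 + R)*(2*R) = 9 + 2*R*sqrt(1/2 + R))
L(C) = 0 (L(C) = 0*(9 + 6*sqrt(2 + 4*6)) = 0*(9 + 6*sqrt(2 + 24)) = 0*(9 + 6*sqrt(26)) = 0)
L(r)/(-115 - 71*79) = 0/(-115 - 71*79) = 0/(-115 - 5609) = 0/(-5724) = 0*(-1/5724) = 0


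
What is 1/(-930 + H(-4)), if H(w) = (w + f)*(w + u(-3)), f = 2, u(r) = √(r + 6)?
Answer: -461/425036 + √3/425036 ≈ -0.0010805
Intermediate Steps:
u(r) = √(6 + r)
H(w) = (2 + w)*(w + √3) (H(w) = (w + 2)*(w + √(6 - 3)) = (2 + w)*(w + √3))
1/(-930 + H(-4)) = 1/(-930 + ((-4)² + 2*(-4) + 2*√3 - 4*√3)) = 1/(-930 + (16 - 8 + 2*√3 - 4*√3)) = 1/(-930 + (8 - 2*√3)) = 1/(-922 - 2*√3)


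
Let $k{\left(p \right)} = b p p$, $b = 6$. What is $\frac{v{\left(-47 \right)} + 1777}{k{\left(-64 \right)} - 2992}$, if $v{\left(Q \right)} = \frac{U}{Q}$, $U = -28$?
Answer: $\frac{83547}{1014448} \approx 0.082357$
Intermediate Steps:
$k{\left(p \right)} = 6 p^{2}$ ($k{\left(p \right)} = 6 p p = 6 p^{2}$)
$v{\left(Q \right)} = - \frac{28}{Q}$
$\frac{v{\left(-47 \right)} + 1777}{k{\left(-64 \right)} - 2992} = \frac{- \frac{28}{-47} + 1777}{6 \left(-64\right)^{2} - 2992} = \frac{\left(-28\right) \left(- \frac{1}{47}\right) + 1777}{6 \cdot 4096 - 2992} = \frac{\frac{28}{47} + 1777}{24576 - 2992} = \frac{83547}{47 \cdot 21584} = \frac{83547}{47} \cdot \frac{1}{21584} = \frac{83547}{1014448}$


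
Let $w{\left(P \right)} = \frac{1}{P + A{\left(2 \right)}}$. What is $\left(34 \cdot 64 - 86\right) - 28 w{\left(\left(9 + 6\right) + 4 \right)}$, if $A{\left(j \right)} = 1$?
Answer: $\frac{10443}{5} \approx 2088.6$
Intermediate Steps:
$w{\left(P \right)} = \frac{1}{1 + P}$ ($w{\left(P \right)} = \frac{1}{P + 1} = \frac{1}{1 + P}$)
$\left(34 \cdot 64 - 86\right) - 28 w{\left(\left(9 + 6\right) + 4 \right)} = \left(34 \cdot 64 - 86\right) - \frac{28}{1 + \left(\left(9 + 6\right) + 4\right)} = \left(2176 - 86\right) - \frac{28}{1 + \left(15 + 4\right)} = 2090 - \frac{28}{1 + 19} = 2090 - \frac{28}{20} = 2090 - \frac{7}{5} = \frac{10443}{5}$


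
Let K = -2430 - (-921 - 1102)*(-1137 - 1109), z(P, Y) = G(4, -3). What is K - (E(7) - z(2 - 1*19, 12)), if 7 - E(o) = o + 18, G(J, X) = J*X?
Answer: -4546082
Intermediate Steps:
z(P, Y) = -12 (z(P, Y) = 4*(-3) = -12)
E(o) = -11 - o (E(o) = 7 - (o + 18) = 7 - (18 + o) = 7 + (-18 - o) = -11 - o)
K = -4546088 (K = -2430 - (-2023)*(-2246) = -2430 - 1*4543658 = -2430 - 4543658 = -4546088)
K - (E(7) - z(2 - 1*19, 12)) = -4546088 - ((-11 - 1*7) - 1*(-12)) = -4546088 - ((-11 - 7) + 12) = -4546088 - (-18 + 12) = -4546088 - 1*(-6) = -4546088 + 6 = -4546082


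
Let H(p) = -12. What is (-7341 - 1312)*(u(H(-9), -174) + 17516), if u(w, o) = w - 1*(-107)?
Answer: -152387983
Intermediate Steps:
u(w, o) = 107 + w (u(w, o) = w + 107 = 107 + w)
(-7341 - 1312)*(u(H(-9), -174) + 17516) = (-7341 - 1312)*((107 - 12) + 17516) = -8653*(95 + 17516) = -8653*17611 = -152387983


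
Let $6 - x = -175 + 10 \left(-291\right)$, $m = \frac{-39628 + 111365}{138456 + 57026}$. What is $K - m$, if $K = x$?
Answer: $\frac{604163125}{195482} \approx 3090.6$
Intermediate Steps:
$m = \frac{71737}{195482} \approx 0.36697$
$x = 3091$ ($x = 6 - \left(-175 + 10 \left(-291\right)\right) = 6 - \left(-175 - 2910\right) = 6 - -3085 = 6 + 3085 = 3091$)
$K = 3091$
$K - m = 3091 - \frac{71737}{195482} = \frac{604163125}{195482}$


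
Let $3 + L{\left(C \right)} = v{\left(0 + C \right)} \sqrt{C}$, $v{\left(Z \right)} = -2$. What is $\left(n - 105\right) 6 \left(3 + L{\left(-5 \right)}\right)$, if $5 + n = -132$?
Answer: $2904 i \sqrt{5} \approx 6493.5 i$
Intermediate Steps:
$n = -137$ ($n = -5 - 132 = -137$)
$L{\left(C \right)} = -3 - 2 \sqrt{C}$
$\left(n - 105\right) 6 \left(3 + L{\left(-5 \right)}\right) = \left(-137 - 105\right) 6 \left(3 - \left(3 + 2 \sqrt{-5}\right)\right) = - 242 \cdot 6 \left(3 - \left(3 + 2 i \sqrt{5}\right)\right) = - 242 \cdot 6 \left(- 2 i \sqrt{5}\right) = - 242 \left(- 12 i \sqrt{5}\right) = 2904 i \sqrt{5}$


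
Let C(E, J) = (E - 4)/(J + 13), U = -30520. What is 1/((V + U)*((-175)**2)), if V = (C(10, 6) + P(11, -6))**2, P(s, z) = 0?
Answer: -361/337416572500 ≈ -1.0699e-9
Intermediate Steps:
C(E, J) = (-4 + E)/(13 + J)
V = 36/361 (V = ((-4 + 10)/(13 + 6) + 0)**2 = (6/19 + 0)**2 = (6/19)**2 = 36/361 ≈ 0.099723)
1/((V + U)*((-175)**2)) = 1/((36/361 - 30520)*((-175)**2)) = 1/(-11017684/361*30625) = -361/11017684*1/30625 = -361/337416572500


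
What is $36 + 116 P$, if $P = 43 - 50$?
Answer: $-776$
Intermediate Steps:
$P = -7$ ($P = 43 - 50 = -7$)
$36 + 116 P = 36 + 116 \left(-7\right) = 36 - 812 = -776$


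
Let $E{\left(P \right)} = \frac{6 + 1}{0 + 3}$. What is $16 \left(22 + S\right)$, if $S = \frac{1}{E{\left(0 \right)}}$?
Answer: $\frac{2512}{7} \approx 358.86$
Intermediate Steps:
$E{\left(P \right)} = \frac{7}{3}$
$S = \frac{3}{7}$ ($S = \frac{1}{\frac{7}{3}} = \frac{3}{7} \approx 0.42857$)
$16 \left(22 + S\right) = 16 \left(22 + \frac{3}{7}\right) = 16 \cdot \frac{157}{7} = \frac{2512}{7}$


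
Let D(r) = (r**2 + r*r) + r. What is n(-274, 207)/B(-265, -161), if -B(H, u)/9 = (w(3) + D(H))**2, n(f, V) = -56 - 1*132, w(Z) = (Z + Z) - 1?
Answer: 47/44219781225 ≈ 1.0629e-9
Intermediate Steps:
D(r) = r + 2*r**2 (D(r) = (r**2 + r**2) + r = 2*r**2 + r = r + 2*r**2)
w(Z) = -1 + 2*Z (w(Z) = 2*Z - 1 = -1 + 2*Z)
n(f, V) = -188 (n(f, V) = -56 - 132 = -188)
B(H, u) = -9*(5 + H*(1 + 2*H))**2 (B(H, u) = -9*((-1 + 2*3) + H*(1 + 2*H))**2 = -9*((-1 + 6) + H*(1 + 2*H))**2 = -9*(5 + H*(1 + 2*H))**2)
n(-274, 207)/B(-265, -161) = -188*(-1/(9*(5 - 265*(1 + 2*(-265)))**2)) = -188*(-1/(9*(5 - 265*(1 - 530))**2)) = -188*(-1/(9*(5 - 265*(-529))**2)) = -188*(-1/(9*(5 + 140185)**2)) = -188/((-9*140190**2)) = -188/((-9*19653236100)) = -188/(-176879124900) = -188*(-1/176879124900) = 47/44219781225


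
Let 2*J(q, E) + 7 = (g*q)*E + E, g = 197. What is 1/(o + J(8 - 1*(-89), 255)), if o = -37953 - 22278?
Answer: 2/4752581 ≈ 4.2082e-7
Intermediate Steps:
J(q, E) = -7/2 + E/2 + 197*E*q/2 (J(q, E) = -7/2 + ((197*q)*E + E)/2 = -7/2 + (197*E*q + E)/2 = -7/2 + (E + 197*E*q)/2 = -7/2 + (E/2 + 197*E*q/2) = -7/2 + E/2 + 197*E*q/2)
o = -60231
1/(o + J(8 - 1*(-89), 255)) = 1/(-60231 + (-7/2 + (½)*255 + (197/2)*255*(8 - 1*(-89)))) = 1/(-60231 + (-7/2 + 255/2 + (197/2)*255*(8 + 89))) = 1/(-60231 + (-7/2 + 255/2 + (197/2)*255*97)) = 1/(-60231 + (-7/2 + 255/2 + 4872795/2)) = 1/(-60231 + 4873043/2) = 1/(4752581/2) = 2/4752581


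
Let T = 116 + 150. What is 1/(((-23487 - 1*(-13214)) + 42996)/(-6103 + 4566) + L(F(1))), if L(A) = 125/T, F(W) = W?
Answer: -408842/8512193 ≈ -0.048030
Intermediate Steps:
T = 266
L(A) = 125/266
1/(((-23487 - 1*(-13214)) + 42996)/(-6103 + 4566) + L(F(1))) = 1/(((-23487 - 1*(-13214)) + 42996)/(-6103 + 4566) + 125/266) = 1/(((-23487 + 13214) + 42996)/(-1537) + 125/266) = 1/((-10273 + 42996)*(-1/1537) + 125/266) = 1/(32723*(-1/1537) + 125/266) = 1/(-32723/1537 + 125/266) = 1/(-8512193/408842) = -408842/8512193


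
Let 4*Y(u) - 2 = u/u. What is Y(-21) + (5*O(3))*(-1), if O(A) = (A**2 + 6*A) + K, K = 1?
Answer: -557/4 ≈ -139.25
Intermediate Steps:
O(A) = 1 + A**2 + 6*A (O(A) = (A**2 + 6*A) + 1 = 1 + A**2 + 6*A)
Y(u) = 3/4 (Y(u) = 1/2 + (u/u)/4 = 1/2 + (1/4)*1 = 1/2 + 1/4 = 3/4)
Y(-21) + (5*O(3))*(-1) = 3/4 + (5*(1 + 3**2 + 6*3))*(-1) = 3/4 + (5*(1 + 9 + 18))*(-1) = 3/4 + (5*28)*(-1) = 3/4 + 140*(-1) = 3/4 - 140 = -557/4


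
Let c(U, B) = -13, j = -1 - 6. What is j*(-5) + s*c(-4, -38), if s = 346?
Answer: -4463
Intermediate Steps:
j = -7
j*(-5) + s*c(-4, -38) = -7*(-5) + 346*(-13) = 35 - 4498 = -4463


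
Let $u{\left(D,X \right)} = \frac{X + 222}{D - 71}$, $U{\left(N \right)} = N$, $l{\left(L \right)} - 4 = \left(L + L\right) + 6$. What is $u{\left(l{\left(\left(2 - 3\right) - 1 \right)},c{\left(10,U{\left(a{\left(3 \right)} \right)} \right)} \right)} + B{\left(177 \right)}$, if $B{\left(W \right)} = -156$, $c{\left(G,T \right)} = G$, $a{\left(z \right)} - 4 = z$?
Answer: $- \frac{10372}{65} \approx -159.57$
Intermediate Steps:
$a{\left(z \right)} = 4 + z$
$l{\left(L \right)} = 10 + 2 L$ ($l{\left(L \right)} = 4 + \left(\left(L + L\right) + 6\right) = 4 + \left(2 L + 6\right) = 4 + \left(6 + 2 L\right) = 10 + 2 L$)
$u{\left(D,X \right)} = \frac{222 + X}{-71 + D}$
$u{\left(l{\left(\left(2 - 3\right) - 1 \right)},c{\left(10,U{\left(a{\left(3 \right)} \right)} \right)} \right)} + B{\left(177 \right)} = \frac{222 + 10}{-71 + \left(10 + 2 \left(\left(2 - 3\right) - 1\right)\right)} - 156 = \frac{1}{-71 + \left(10 + 2 \left(-1 - 1\right)\right)} 232 - 156 = \frac{1}{-71 + \left(10 + 2 \left(-2\right)\right)} 232 - 156 = \frac{1}{-71 + \left(10 - 4\right)} 232 - 156 = \frac{1}{-71 + 6} \cdot 232 - 156 = \frac{1}{-65} \cdot 232 - 156 = \left(- \frac{1}{65}\right) 232 - 156 = - \frac{232}{65} - 156 = - \frac{10372}{65}$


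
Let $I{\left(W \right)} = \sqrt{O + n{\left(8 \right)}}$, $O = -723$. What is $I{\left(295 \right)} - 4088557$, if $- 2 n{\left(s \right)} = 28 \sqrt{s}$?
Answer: $-4088557 + i \sqrt{723 + 28 \sqrt{2}} \approx -4.0886 \cdot 10^{6} + 27.615 i$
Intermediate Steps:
$n{\left(s \right)} = - 14 \sqrt{s}$ ($n{\left(s \right)} = - \frac{28 \sqrt{s}}{2} = - 14 \sqrt{s}$)
$I{\left(W \right)} = \sqrt{-723 - 28 \sqrt{2}}$ ($I{\left(W \right)} = \sqrt{-723 - 14 \sqrt{8}} = \sqrt{-723 - 14 \cdot 2 \sqrt{2}} = \sqrt{-723 - 28 \sqrt{2}}$)
$I{\left(295 \right)} - 4088557 = \sqrt{-723 - 28 \sqrt{2}} - 4088557 = -4088557 + \sqrt{-723 - 28 \sqrt{2}}$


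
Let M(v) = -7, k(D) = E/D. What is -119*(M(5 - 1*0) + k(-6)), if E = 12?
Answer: 1071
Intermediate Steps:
k(D) = 12/D
-119*(M(5 - 1*0) + k(-6)) = -119*(-7 + 12/(-6)) = -119*(-7 + 12*(-⅙)) = -119*(-7 - 2) = -119*(-9) = 1071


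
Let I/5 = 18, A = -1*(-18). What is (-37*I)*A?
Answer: -59940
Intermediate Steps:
A = 18
I = 90 (I = 5*18 = 90)
(-37*I)*A = -37*90*18 = -3330*18 = -59940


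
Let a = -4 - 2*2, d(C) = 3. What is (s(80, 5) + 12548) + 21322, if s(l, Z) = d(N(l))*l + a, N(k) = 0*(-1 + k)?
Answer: 34102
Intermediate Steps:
N(k) = 0
a = -8 (a = -4 - 4 = -8)
s(l, Z) = -8 + 3*l (s(l, Z) = 3*l - 8 = -8 + 3*l)
(s(80, 5) + 12548) + 21322 = ((-8 + 3*80) + 12548) + 21322 = ((-8 + 240) + 12548) + 21322 = (232 + 12548) + 21322 = 12780 + 21322 = 34102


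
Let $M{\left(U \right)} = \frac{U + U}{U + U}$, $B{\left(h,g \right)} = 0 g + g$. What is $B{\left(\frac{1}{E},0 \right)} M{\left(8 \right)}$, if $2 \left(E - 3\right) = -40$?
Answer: $0$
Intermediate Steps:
$E = -17$ ($E = 3 + \frac{1}{2} \left(-40\right) = 3 - 20 = -17$)
$B{\left(h,g \right)} = g$ ($B{\left(h,g \right)} = 0 + g = g$)
$M{\left(U \right)} = 1$ ($M{\left(U \right)} = \frac{2 U}{2 U} = 2 U \frac{1}{2 U} = 1$)
$B{\left(\frac{1}{E},0 \right)} M{\left(8 \right)} = 0 \cdot 1 = 0$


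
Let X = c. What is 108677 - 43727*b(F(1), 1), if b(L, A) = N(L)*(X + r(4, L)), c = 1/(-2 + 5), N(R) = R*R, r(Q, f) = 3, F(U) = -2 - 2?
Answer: -6670289/3 ≈ -2.2234e+6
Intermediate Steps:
F(U) = -4
N(R) = R²
c = ⅓ (c = 1/3 = ⅓ ≈ 0.33333)
X = ⅓ ≈ 0.33333
b(L, A) = 10*L²/3 (b(L, A) = L²*(⅓ + 3) = L²*(10/3) = 10*L²/3)
108677 - 43727*b(F(1), 1) = 108677 - 437270*(-4)²/3 = 108677 - 437270*16/3 = 108677 - 43727*160/3 = 108677 - 6996320/3 = -6670289/3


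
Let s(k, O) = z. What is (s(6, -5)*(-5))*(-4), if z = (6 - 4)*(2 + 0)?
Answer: 80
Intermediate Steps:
z = 4 (z = 2*2 = 4)
s(k, O) = 4
(s(6, -5)*(-5))*(-4) = (4*(-5))*(-4) = -20*(-4) = 80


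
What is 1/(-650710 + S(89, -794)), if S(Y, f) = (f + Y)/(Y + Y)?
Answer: -178/115827085 ≈ -1.5368e-6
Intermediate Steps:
S(Y, f) = (Y + f)/(2*Y) (S(Y, f) = (Y + f)/((2*Y)) = (Y + f)*(1/(2*Y)) = (Y + f)/(2*Y))
1/(-650710 + S(89, -794)) = 1/(-650710 + (½)*(89 - 794)/89) = 1/(-650710 + (½)*(1/89)*(-705)) = 1/(-650710 - 705/178) = 1/(-115827085/178) = -178/115827085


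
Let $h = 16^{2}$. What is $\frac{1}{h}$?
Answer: $\frac{1}{256} \approx 0.0039063$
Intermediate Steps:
$h = 256$
$\frac{1}{h} = \frac{1}{256}$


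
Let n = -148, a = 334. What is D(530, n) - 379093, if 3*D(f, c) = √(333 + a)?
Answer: -379093 + √667/3 ≈ -3.7908e+5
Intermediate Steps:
D(f, c) = √667/3 (D(f, c) = √(333 + 334)/3 = √667/3)
D(530, n) - 379093 = √667/3 - 379093 = -379093 + √667/3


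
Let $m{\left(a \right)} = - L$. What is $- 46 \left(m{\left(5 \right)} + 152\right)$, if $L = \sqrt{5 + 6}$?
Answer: $-6992 + 46 \sqrt{11} \approx -6839.4$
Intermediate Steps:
$L = \sqrt{11} \approx 3.3166$
$m{\left(a \right)} = - \sqrt{11}$
$- 46 \left(m{\left(5 \right)} + 152\right) = - 46 \left(- \sqrt{11} + 152\right) = - 46 \left(152 - \sqrt{11}\right) = -6992 + 46 \sqrt{11}$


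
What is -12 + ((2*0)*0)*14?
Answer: -12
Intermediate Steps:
-12 + ((2*0)*0)*14 = -12 + (0*0)*14 = -12 + 0*14 = -12 + 0 = -12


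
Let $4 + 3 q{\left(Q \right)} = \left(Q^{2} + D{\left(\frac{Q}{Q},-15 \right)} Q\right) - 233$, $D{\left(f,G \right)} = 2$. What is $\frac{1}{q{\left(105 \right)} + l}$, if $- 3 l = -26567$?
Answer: $\frac{3}{37565} \approx 7.9862 \cdot 10^{-5}$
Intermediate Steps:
$l = \frac{26567}{3}$ ($l = \left(- \frac{1}{3}\right) \left(-26567\right) = \frac{26567}{3} \approx 8855.7$)
$q{\left(Q \right)} = -79 + \frac{Q^{2}}{3} + \frac{2 Q}{3}$ ($q{\left(Q \right)} = - \frac{4}{3} + \frac{\left(Q^{2} + 2 Q\right) - 233}{3} = - \frac{4}{3} + \frac{-233 + Q^{2} + 2 Q}{3} = - \frac{4}{3} + \left(- \frac{233}{3} + \frac{Q^{2}}{3} + \frac{2 Q}{3}\right) = -79 + \frac{Q^{2}}{3} + \frac{2 Q}{3}$)
$\frac{1}{q{\left(105 \right)} + l} = \frac{1}{\left(-79 + \frac{105^{2}}{3} + \frac{2}{3} \cdot 105\right) + \frac{26567}{3}} = \frac{1}{\left(-79 + \frac{1}{3} \cdot 11025 + 70\right) + \frac{26567}{3}} = \frac{1}{\left(-79 + 3675 + 70\right) + \frac{26567}{3}} = \frac{1}{3666 + \frac{26567}{3}} = \frac{1}{\frac{37565}{3}} = \frac{3}{37565}$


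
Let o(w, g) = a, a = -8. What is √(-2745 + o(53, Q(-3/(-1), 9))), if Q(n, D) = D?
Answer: I*√2753 ≈ 52.469*I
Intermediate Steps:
o(w, g) = -8
√(-2745 + o(53, Q(-3/(-1), 9))) = √(-2745 - 8) = √(-2753) = I*√2753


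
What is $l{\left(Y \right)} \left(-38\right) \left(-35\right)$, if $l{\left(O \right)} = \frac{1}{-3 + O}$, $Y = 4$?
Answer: $1330$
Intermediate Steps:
$l{\left(Y \right)} \left(-38\right) \left(-35\right) = \frac{1}{-3 + 4} \left(-38\right) \left(-35\right) = 1^{-1} \left(-38\right) \left(-35\right) = 1 \left(-38\right) \left(-35\right) = \left(-38\right) \left(-35\right) = 1330$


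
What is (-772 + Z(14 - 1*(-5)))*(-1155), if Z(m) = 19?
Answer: 869715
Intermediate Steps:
(-772 + Z(14 - 1*(-5)))*(-1155) = (-772 + 19)*(-1155) = -753*(-1155) = 869715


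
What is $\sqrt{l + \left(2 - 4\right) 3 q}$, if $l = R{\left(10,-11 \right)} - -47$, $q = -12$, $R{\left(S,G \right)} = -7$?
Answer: $4 \sqrt{7} \approx 10.583$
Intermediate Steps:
$l = 40$ ($l = -7 - -47 = -7 + 47 = 40$)
$\sqrt{l + \left(2 - 4\right) 3 q} = \sqrt{40 + \left(2 - 4\right) 3 \left(-12\right)} = \sqrt{40 + \left(-2\right) 3 \left(-12\right)} = \sqrt{40 - -72} = \sqrt{40 + 72} = \sqrt{112} = 4 \sqrt{7}$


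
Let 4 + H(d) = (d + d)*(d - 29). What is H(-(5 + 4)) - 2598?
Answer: -1918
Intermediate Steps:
H(d) = -4 + 2*d*(-29 + d) (H(d) = -4 + (d + d)*(d - 29) = -4 + (2*d)*(-29 + d) = -4 + 2*d*(-29 + d))
H(-(5 + 4)) - 2598 = (-4 - (-58)*(5 + 4) + 2*(-(5 + 4))²) - 2598 = (-4 - (-58)*9 + 2*(-1*9)²) - 2598 = (-4 - 58*(-9) + 2*(-9)²) - 2598 = (-4 + 522 + 2*81) - 2598 = (-4 + 522 + 162) - 2598 = 680 - 2598 = -1918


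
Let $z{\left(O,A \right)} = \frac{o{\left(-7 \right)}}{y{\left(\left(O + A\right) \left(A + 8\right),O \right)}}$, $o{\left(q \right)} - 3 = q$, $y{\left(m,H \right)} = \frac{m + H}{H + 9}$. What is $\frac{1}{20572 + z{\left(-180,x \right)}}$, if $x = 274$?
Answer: $\frac{2194}{45135025} \approx 4.861 \cdot 10^{-5}$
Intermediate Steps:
$y{\left(m,H \right)} = \frac{H + m}{9 + H}$
$o{\left(q \right)} = 3 + q$
$z{\left(O,A \right)} = - \frac{4 \left(9 + O\right)}{O + \left(8 + A\right) \left(A + O\right)}$ ($z{\left(O,A \right)} = \frac{3 - 7}{\frac{1}{9 + O} \left(O + \left(O + A\right) \left(A + 8\right)\right)} = - \frac{4}{\frac{1}{9 + O} \left(O + \left(A + O\right) \left(8 + A\right)\right)} = - \frac{4}{\frac{1}{9 + O} \left(O + \left(8 + A\right) \left(A + O\right)\right)} = - 4 \frac{9 + O}{O + \left(8 + A\right) \left(A + O\right)} = - \frac{4 \left(9 + O\right)}{O + \left(8 + A\right) \left(A + O\right)}$)
$\frac{1}{20572 + z{\left(-180,x \right)}} = \frac{1}{20572 + \frac{4 \left(-9 - -180\right)}{274^{2} + 8 \cdot 274 + 9 \left(-180\right) + 274 \left(-180\right)}} = \frac{1}{20572 + \frac{4 \left(-9 + 180\right)}{75076 + 2192 - 1620 - 49320}} = \frac{1}{20572 + 4 \cdot \frac{1}{26328} \cdot 171} = \frac{1}{20572 + \frac{57}{2194}} = \frac{1}{\frac{45135025}{2194}} = \frac{2194}{45135025}$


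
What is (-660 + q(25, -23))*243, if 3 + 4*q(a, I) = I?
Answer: -323919/2 ≈ -1.6196e+5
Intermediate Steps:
q(a, I) = -3/4 + I/4
(-660 + q(25, -23))*243 = (-660 + (-3/4 + (1/4)*(-23)))*243 = (-660 + (-3/4 - 23/4))*243 = (-660 - 13/2)*243 = -1333/2*243 = -323919/2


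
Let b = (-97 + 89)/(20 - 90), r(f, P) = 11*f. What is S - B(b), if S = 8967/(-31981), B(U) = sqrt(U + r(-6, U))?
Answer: -8967/31981 - I*sqrt(80710)/35 ≈ -0.28039 - 8.117*I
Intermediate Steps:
b = 4/35 (b = -8/(-70) = -8*(-1/70) = 4/35 ≈ 0.11429)
B(U) = sqrt(-66 + U) (B(U) = sqrt(U + 11*(-6)) = sqrt(U - 66) = sqrt(-66 + U))
S = -8967/31981 (S = 8967*(-1/31981) = -8967/31981 ≈ -0.28039)
S - B(b) = -8967/31981 - sqrt(-66 + 4/35) = -8967/31981 - sqrt(-2306/35) = -8967/31981 - I*sqrt(80710)/35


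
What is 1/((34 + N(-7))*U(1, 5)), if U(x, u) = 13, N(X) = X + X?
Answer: 1/260 ≈ 0.0038462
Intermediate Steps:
N(X) = 2*X
1/((34 + N(-7))*U(1, 5)) = 1/((34 + 2*(-7))*13) = 1/((34 - 14)*13) = 1/(20*13) = 1/260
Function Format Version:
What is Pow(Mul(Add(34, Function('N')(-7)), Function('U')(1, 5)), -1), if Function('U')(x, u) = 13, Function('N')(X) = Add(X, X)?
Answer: Rational(1, 260) ≈ 0.0038462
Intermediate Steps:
Function('N')(X) = Mul(2, X)
Pow(Mul(Add(34, Function('N')(-7)), Function('U')(1, 5)), -1) = Pow(Mul(Add(34, Mul(2, -7)), 13), -1) = Pow(Mul(Add(34, -14), 13), -1) = Pow(Mul(20, 13), -1) = Pow(260, -1) = Rational(1, 260)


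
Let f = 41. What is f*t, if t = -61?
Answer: -2501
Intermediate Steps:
f*t = 41*(-61) = -2501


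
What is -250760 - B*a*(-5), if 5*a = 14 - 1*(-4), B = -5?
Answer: -250850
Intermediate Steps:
a = 18/5 (a = (14 - 1*(-4))/5 = (14 + 4)/5 = (⅕)*18 = 18/5 ≈ 3.6000)
-250760 - B*a*(-5) = -250760 - (-5*18/5)*(-5) = -250760 - (-18)*(-5) = -250760 - 1*90 = -250760 - 90 = -250850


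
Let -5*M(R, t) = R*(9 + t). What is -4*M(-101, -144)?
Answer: 10908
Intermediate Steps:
M(R, t) = -R*(9 + t)/5
-4*M(-101, -144) = -(-4)*(-101)*(9 - 144)/5 = -(-4)*(-101)*(-135)/5 = -4*(-2727) = 10908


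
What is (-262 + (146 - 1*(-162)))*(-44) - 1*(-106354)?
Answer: 104330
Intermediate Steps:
(-262 + (146 - 1*(-162)))*(-44) - 1*(-106354) = (-262 + (146 + 162))*(-44) + 106354 = (-262 + 308)*(-44) + 106354 = 46*(-44) + 106354 = -2024 + 106354 = 104330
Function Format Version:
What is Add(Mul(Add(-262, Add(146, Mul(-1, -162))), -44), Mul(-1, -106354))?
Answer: 104330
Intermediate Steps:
Add(Mul(Add(-262, Add(146, Mul(-1, -162))), -44), Mul(-1, -106354)) = Add(Mul(Add(-262, Add(146, 162)), -44), 106354) = Add(Mul(Add(-262, 308), -44), 106354) = Add(Mul(46, -44), 106354) = Add(-2024, 106354) = 104330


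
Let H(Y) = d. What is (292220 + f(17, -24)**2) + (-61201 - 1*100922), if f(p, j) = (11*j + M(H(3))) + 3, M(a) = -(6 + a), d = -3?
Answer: 199793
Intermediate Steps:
H(Y) = -3
M(a) = -6 - a
f(p, j) = 11*j (f(p, j) = (11*j + (-6 - 1*(-3))) + 3 = (11*j + (-6 + 3)) + 3 = (11*j - 3) + 3 = (-3 + 11*j) + 3 = 11*j)
(292220 + f(17, -24)**2) + (-61201 - 1*100922) = (292220 + (11*(-24))**2) + (-61201 - 1*100922) = (292220 + (-264)**2) + (-61201 - 100922) = (292220 + 69696) - 162123 = 361916 - 162123 = 199793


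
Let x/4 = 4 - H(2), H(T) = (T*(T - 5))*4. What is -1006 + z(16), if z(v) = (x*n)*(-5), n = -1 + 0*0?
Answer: -446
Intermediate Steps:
H(T) = 4*T*(-5 + T) (H(T) = (T*(-5 + T))*4 = 4*T*(-5 + T))
x = 112 (x = 4*(4 - 4*2*(-5 + 2)) = 4*(4 - 4*2*(-3)) = 4*(4 - 1*(-24)) = 4*(4 + 24) = 4*28 = 112)
n = -1 (n = -1 + 0 = -1)
z(v) = 560 (z(v) = (112*(-1))*(-5) = -112*(-5) = 560)
-1006 + z(16) = -1006 + 560 = -446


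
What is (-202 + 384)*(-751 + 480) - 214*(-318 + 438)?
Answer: -75002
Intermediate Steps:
(-202 + 384)*(-751 + 480) - 214*(-318 + 438) = 182*(-271) - 214*120 = -49322 - 25680 = -75002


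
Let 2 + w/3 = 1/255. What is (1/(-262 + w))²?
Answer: 7225/518882841 ≈ 1.3924e-5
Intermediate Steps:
w = -509/85 (w = -6 + 3/255 = -6 + 3*(1/255) = -6 + 1/85 = -509/85 ≈ -5.9882)
(1/(-262 + w))² = (1/(-262 - 509/85))² = (1/(-22779/85))² = (-85/22779)² = 7225/518882841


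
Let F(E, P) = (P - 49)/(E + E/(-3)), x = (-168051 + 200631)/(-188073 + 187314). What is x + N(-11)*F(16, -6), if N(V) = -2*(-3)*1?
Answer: -298995/4048 ≈ -73.862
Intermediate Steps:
N(V) = 6 (N(V) = 6*1 = 6)
x = -10860/253 (x = 32580/(-759) = 32580*(-1/759) = -10860/253 ≈ -42.925)
F(E, P) = 3*(-49 + P)/(2*E) (F(E, P) = (-49 + P)/(E + E*(-1/3)) = (-49 + P)/(E - E/3) = (-49 + P)/((2*E/3)) = (-49 + P)*(3/(2*E)) = 3*(-49 + P)/(2*E))
x + N(-11)*F(16, -6) = -10860/253 + 6*((3/2)*(-49 - 6)/16) = -10860/253 + 6*((3/2)*(1/16)*(-55)) = -10860/253 + 6*(-165/32) = -10860/253 - 495/16 = -298995/4048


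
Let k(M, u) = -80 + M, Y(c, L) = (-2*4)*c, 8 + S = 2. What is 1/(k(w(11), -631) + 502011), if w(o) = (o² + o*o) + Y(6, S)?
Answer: 1/502125 ≈ 1.9915e-6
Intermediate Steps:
S = -6 (S = -8 + 2 = -6)
Y(c, L) = -8*c
w(o) = -48 + 2*o² (w(o) = (o² + o*o) - 8*6 = (o² + o²) - 48 = 2*o² - 48 = -48 + 2*o²)
1/(k(w(11), -631) + 502011) = 1/((-80 + (-48 + 2*11²)) + 502011) = 1/((-80 + (-48 + 2*121)) + 502011) = 1/((-80 + (-48 + 242)) + 502011) = 1/((-80 + 194) + 502011) = 1/(114 + 502011) = 1/502125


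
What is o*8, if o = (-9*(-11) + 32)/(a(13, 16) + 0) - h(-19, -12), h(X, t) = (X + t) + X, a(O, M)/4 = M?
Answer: 3331/8 ≈ 416.38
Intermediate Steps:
a(O, M) = 4*M
h(X, t) = t + 2*X
o = 3331/64 (o = (-9*(-11) + 32)/(4*16 + 0) - (-12 + 2*(-19)) = (99 + 32)/(64 + 0) - (-12 - 38) = 131/64 - 1*(-50) = 131*(1/64) + 50 = 131/64 + 50 = 3331/64 ≈ 52.047)
o*8 = (3331/64)*8 = 3331/8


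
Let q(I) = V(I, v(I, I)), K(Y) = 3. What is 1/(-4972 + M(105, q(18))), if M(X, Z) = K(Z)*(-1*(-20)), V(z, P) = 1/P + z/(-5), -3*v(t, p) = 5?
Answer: -1/4912 ≈ -0.00020358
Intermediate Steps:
v(t, p) = -5/3 (v(t, p) = -⅓*5 = -5/3)
V(z, P) = 1/P - z/5 (V(z, P) = 1/P + z*(-⅕) = 1/P - z/5)
q(I) = -⅗ - I/5 (q(I) = 1/(-5/3) - I/5 = -⅗ - I/5)
M(X, Z) = 60 (M(X, Z) = 3*(-1*(-20)) = 3*20 = 60)
1/(-4972 + M(105, q(18))) = 1/(-4972 + 60) = 1/(-4912) = -1/4912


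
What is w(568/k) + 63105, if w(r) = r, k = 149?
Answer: 9403213/149 ≈ 63109.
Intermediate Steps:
w(568/k) + 63105 = 568/149 + 63105 = 9403213/149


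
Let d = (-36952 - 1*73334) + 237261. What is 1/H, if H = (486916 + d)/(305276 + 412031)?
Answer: 717307/613891 ≈ 1.1685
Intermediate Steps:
d = 126975 (d = (-36952 - 73334) + 237261 = -110286 + 237261 = 126975)
H = 613891/717307 (H = (486916 + 126975)/(305276 + 412031) = 613891/717307 ≈ 0.85583)
1/H = 1/(613891/717307) = 717307/613891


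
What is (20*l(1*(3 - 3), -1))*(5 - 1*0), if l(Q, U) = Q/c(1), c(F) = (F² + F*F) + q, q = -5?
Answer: 0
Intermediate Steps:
c(F) = -5 + 2*F² (c(F) = (F² + F*F) - 5 = (F² + F²) - 5 = 2*F² - 5 = -5 + 2*F²)
l(Q, U) = -Q/3 (l(Q, U) = Q/(-5 + 2*1²) = Q/(-5 + 2*1) = Q/(-5 + 2) = Q/(-3) = Q*(-⅓) = -Q/3)
(20*l(1*(3 - 3), -1))*(5 - 1*0) = (20*(-(3 - 3)/3))*(5 - 1*0) = (20*(-0/3))*(5 + 0) = (20*(-⅓*0))*5 = (20*0)*5 = 0*5 = 0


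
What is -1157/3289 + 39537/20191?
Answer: 8205862/5108323 ≈ 1.6064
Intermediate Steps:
-1157/3289 + 39537/20191 = -1157*1/3289 + 39537*(1/20191) = -89/253 + 39537/20191 = 8205862/5108323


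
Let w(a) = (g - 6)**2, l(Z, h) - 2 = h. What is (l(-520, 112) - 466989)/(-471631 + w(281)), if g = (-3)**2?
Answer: 466875/471622 ≈ 0.98993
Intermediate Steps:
g = 9
l(Z, h) = 2 + h
w(a) = 9 (w(a) = (9 - 6)**2 = 3**2 = 9)
(l(-520, 112) - 466989)/(-471631 + w(281)) = ((2 + 112) - 466989)/(-471631 + 9) = (114 - 466989)/(-471622) = -466875*(-1/471622) = 466875/471622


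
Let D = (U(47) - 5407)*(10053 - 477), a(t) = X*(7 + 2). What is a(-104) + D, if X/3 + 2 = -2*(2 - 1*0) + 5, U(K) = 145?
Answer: -50388939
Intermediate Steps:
X = -3 (X = -6 + 3*(-2*(2 - 1*0) + 5) = -6 + 3*(-2*(2 + 0) + 5) = -6 + 3*(-2*2 + 5) = -6 + 3*(-4 + 5) = -6 + 3*1 = -6 + 3 = -3)
a(t) = -27 (a(t) = -3*(7 + 2) = -3*9 = -27)
D = -50388912 (D = (145 - 5407)*(10053 - 477) = -5262*9576 = -50388912)
a(-104) + D = -27 - 50388912 = -50388939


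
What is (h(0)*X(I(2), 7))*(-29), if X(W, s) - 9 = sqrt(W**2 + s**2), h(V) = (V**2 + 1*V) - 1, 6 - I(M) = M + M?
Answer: 261 + 29*sqrt(53) ≈ 472.12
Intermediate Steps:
I(M) = 6 - 2*M (I(M) = 6 - (M + M) = 6 - 2*M)
h(V) = -1 + V + V**2 (h(V) = (V**2 + V) - 1 = (V + V**2) - 1 = -1 + V + V**2)
X(W, s) = 9 + sqrt(W**2 + s**2)
(h(0)*X(I(2), 7))*(-29) = ((-1 + 0 + 0**2)*(9 + sqrt((6 - 2*2)**2 + 7**2)))*(-29) = ((-1 + 0 + 0)*(9 + sqrt((6 - 4)**2 + 49)))*(-29) = -(9 + sqrt(2**2 + 49))*(-29) = -(9 + sqrt(4 + 49))*(-29) = -(9 + sqrt(53))*(-29) = (-9 - sqrt(53))*(-29) = 261 + 29*sqrt(53)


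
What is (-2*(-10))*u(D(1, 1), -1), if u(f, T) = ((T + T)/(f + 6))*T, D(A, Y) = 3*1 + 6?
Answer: 8/3 ≈ 2.6667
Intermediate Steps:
D(A, Y) = 9 (D(A, Y) = 3 + 6 = 9)
u(f, T) = 2*T²/(6 + f) (u(f, T) = ((2*T)/(6 + f))*T = (2*T/(6 + f))*T = 2*T²/(6 + f))
(-2*(-10))*u(D(1, 1), -1) = (-2*(-10))*(2*(-1)²/(6 + 9)) = 20*(2*1/15) = 20*(2*1*(1/15)) = 20*(2/15) = 8/3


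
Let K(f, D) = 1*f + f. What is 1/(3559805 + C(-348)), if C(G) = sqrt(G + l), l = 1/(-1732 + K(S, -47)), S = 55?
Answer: 5774003710/20554327277441007 - I*sqrt(915549254)/20554327277441007 ≈ 2.8091e-7 - 1.4721e-12*I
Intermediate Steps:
K(f, D) = 2*f (K(f, D) = f + f = 2*f)
l = -1/1622 (l = 1/(-1732 + 2*55) = 1/(-1732 + 110) = 1/(-1622) = -1/1622 ≈ -0.00061652)
C(G) = sqrt(-1/1622 + G) (C(G) = sqrt(G - 1/1622) = sqrt(-1/1622 + G))
1/(3559805 + C(-348)) = 1/(3559805 + sqrt(-1622 + 2630884*(-348))/1622) = 1/(3559805 + sqrt(-1622 - 915547632)/1622) = 1/(3559805 + sqrt(-915549254)/1622) = 1/(3559805 + (I*sqrt(915549254))/1622) = 1/(3559805 + I*sqrt(915549254)/1622)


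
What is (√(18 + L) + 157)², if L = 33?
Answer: (157 + √51)² ≈ 26942.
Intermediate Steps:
(√(18 + L) + 157)² = (√(18 + 33) + 157)² = (√51 + 157)² = (157 + √51)²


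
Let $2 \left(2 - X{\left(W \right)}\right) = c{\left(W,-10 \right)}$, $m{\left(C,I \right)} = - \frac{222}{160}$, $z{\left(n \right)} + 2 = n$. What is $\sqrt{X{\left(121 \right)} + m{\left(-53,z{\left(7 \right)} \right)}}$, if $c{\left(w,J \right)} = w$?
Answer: $\frac{i \sqrt{23955}}{20} \approx 7.7387 i$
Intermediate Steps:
$z{\left(n \right)} = -2 + n$
$m{\left(C,I \right)} = - \frac{111}{80}$ ($m{\left(C,I \right)} = \left(-222\right) \frac{1}{160} = - \frac{111}{80}$)
$X{\left(W \right)} = 2 - \frac{W}{2}$
$\sqrt{X{\left(121 \right)} + m{\left(-53,z{\left(7 \right)} \right)}} = \sqrt{\left(2 - \frac{121}{2}\right) - \frac{111}{80}} = \sqrt{- \frac{117}{2} - \frac{111}{80}} = \sqrt{- \frac{4791}{80}} = \frac{i \sqrt{23955}}{20}$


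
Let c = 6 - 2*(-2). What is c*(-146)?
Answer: -1460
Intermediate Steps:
c = 10 (c = 6 + 4 = 10)
c*(-146) = 10*(-146) = -1460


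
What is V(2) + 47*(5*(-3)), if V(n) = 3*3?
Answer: -696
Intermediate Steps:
V(n) = 9
V(2) + 47*(5*(-3)) = 9 + 47*(5*(-3)) = 9 + 47*(-15) = 9 - 705 = -696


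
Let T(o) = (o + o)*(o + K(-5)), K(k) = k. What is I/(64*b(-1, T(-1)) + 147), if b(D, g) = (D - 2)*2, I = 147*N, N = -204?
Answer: 9996/79 ≈ 126.53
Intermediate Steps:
T(o) = 2*o*(-5 + o) (T(o) = (o + o)*(o - 5) = (2*o)*(-5 + o) = 2*o*(-5 + o))
I = -29988 (I = 147*(-204) = -29988)
b(D, g) = -4 + 2*D (b(D, g) = (-2 + D)*2 = -4 + 2*D)
I/(64*b(-1, T(-1)) + 147) = -29988/(64*(-4 + 2*(-1)) + 147) = -29988/(64*(-4 - 2) + 147) = -29988/(64*(-6) + 147) = -29988/(-384 + 147) = -29988/(-237) = -29988*(-1/237) = 9996/79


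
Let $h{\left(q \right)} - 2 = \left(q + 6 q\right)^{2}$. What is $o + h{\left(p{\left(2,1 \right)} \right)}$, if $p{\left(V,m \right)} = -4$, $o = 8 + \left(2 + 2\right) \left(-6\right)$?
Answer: $770$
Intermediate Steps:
$o = -16$ ($o = 8 + 4 \left(-6\right) = 8 - 24 = -16$)
$h{\left(q \right)} = 2 + 49 q^{2}$ ($h{\left(q \right)} = 2 + \left(q + 6 q\right)^{2} = 2 + \left(7 q\right)^{2} = 2 + 49 q^{2}$)
$o + h{\left(p{\left(2,1 \right)} \right)} = -16 + \left(2 + 49 \left(-4\right)^{2}\right) = -16 + \left(2 + 49 \cdot 16\right) = -16 + \left(2 + 784\right) = -16 + 786 = 770$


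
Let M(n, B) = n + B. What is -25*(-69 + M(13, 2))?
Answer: 1350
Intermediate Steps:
M(n, B) = B + n
-25*(-69 + M(13, 2)) = -25*(-69 + (2 + 13)) = -25*(-69 + 15) = -25*(-54) = 1350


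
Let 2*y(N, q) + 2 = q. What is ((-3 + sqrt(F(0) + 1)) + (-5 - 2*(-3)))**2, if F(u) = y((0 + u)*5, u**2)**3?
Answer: 4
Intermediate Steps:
y(N, q) = -1 + q/2
F(u) = (-1 + u**2/2)**3
((-3 + sqrt(F(0) + 1)) + (-5 - 2*(-3)))**2 = ((-3 + sqrt((-2 + 0**2)**3/8 + 1)) + (-5 - 2*(-3)))**2 = ((-3 + sqrt((-2 + 0)**3/8 + 1)) + (-5 + 6))**2 = ((-3 + sqrt((1/8)*(-2)**3 + 1)) + 1)**2 = ((-3 + sqrt((1/8)*(-8) + 1)) + 1)**2 = ((-3 + sqrt(-1 + 1)) + 1)**2 = ((-3 + sqrt(0)) + 1)**2 = ((-3 + 0) + 1)**2 = (-3 + 1)**2 = (-2)**2 = 4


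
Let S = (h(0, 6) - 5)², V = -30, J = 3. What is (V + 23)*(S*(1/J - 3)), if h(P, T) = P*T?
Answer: 1400/3 ≈ 466.67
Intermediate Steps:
S = 25 (S = (0*6 - 5)² = (0 - 5)² = (-5)² = 25)
(V + 23)*(S*(1/J - 3)) = (-30 + 23)*(25*(1/3 - 3)) = -175*(⅓ - 3) = -175*(-8)/3 = -7*(-200/3) = 1400/3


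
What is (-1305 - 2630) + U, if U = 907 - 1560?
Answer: -4588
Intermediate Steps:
U = -653
(-1305 - 2630) + U = (-1305 - 2630) - 653 = -3935 - 653 = -4588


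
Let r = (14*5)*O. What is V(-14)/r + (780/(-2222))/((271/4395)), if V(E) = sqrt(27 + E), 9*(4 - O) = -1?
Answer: -1714050/301081 + 9*sqrt(13)/2590 ≈ -5.6805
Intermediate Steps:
O = 37/9 (O = 4 - 1/9*(-1) = 4 + 1/9 = 37/9 ≈ 4.1111)
r = 2590/9 (r = (14*5)*(37/9) = 70*(37/9) = 2590/9 ≈ 287.78)
V(-14)/r + (780/(-2222))/((271/4395)) = sqrt(27 - 14)/(2590/9) + (780/(-2222))/((271/4395)) = sqrt(13)*(9/2590) + (780*(-1/2222))/((271*(1/4395))) = 9*sqrt(13)/2590 - 390/(1111*271/4395) = 9*sqrt(13)/2590 - 390/1111*4395/271 = 9*sqrt(13)/2590 - 1714050/301081 = -1714050/301081 + 9*sqrt(13)/2590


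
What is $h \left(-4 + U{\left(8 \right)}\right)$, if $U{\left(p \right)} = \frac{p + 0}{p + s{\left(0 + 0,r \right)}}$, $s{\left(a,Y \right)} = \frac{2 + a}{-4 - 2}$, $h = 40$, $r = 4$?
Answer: $- \frac{2720}{23} \approx -118.26$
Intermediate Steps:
$s{\left(a,Y \right)} = - \frac{1}{3} - \frac{a}{6}$ ($s{\left(a,Y \right)} = \frac{2 + a}{-6} = \left(2 + a\right) \left(- \frac{1}{6}\right) = - \frac{1}{3} - \frac{a}{6}$)
$U{\left(p \right)} = \frac{p}{- \frac{1}{3} + p}$ ($U{\left(p \right)} = \frac{p + 0}{p - \left(\frac{1}{3} + \frac{0 + 0}{6}\right)} = \frac{p}{p - \frac{1}{3}} = \frac{p}{- \frac{1}{3} + p}$)
$h \left(-4 + U{\left(8 \right)}\right) = 40 \left(-4 + 3 \cdot 8 \frac{1}{-1 + 3 \cdot 8}\right) = 40 \left(-4 + 3 \cdot 8 \frac{1}{-1 + 24}\right) = 40 \left(-4 + 3 \cdot 8 \cdot \frac{1}{23}\right) = 40 \left(-4 + \frac{24}{23}\right) = 40 \left(- \frac{68}{23}\right) = - \frac{2720}{23}$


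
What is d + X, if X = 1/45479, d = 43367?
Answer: 1972287794/45479 ≈ 43367.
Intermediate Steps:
X = 1/45479 ≈ 2.1988e-5
d + X = 43367 + 1/45479 = 1972287794/45479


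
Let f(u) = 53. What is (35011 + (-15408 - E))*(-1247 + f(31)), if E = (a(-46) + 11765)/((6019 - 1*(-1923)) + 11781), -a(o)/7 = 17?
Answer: -461622277662/19723 ≈ -2.3405e+7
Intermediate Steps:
a(o) = -119 (a(o) = -7*17 = -119)
E = 11646/19723 (E = (-119 + 11765)/((6019 - 1*(-1923)) + 11781) = 11646/((6019 + 1923) + 11781) = 11646/(7942 + 11781) = 11646/19723 ≈ 0.59048)
(35011 + (-15408 - E))*(-1247 + f(31)) = (35011 + (-15408 - 1*11646/19723))*(-1247 + 53) = (35011 + (-15408 - 11646/19723))*(-1194) = (35011 - 303903630/19723)*(-1194) = (386618323/19723)*(-1194) = -461622277662/19723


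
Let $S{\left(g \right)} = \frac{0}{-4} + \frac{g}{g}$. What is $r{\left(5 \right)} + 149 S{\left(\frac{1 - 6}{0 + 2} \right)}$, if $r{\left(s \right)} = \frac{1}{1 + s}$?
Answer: $\frac{895}{6} \approx 149.17$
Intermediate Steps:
$S{\left(g \right)} = 1$ ($S{\left(g \right)} = 0 \left(- \frac{1}{4}\right) + 1 = 0 + 1 = 1$)
$r{\left(5 \right)} + 149 S{\left(\frac{1 - 6}{0 + 2} \right)} = \frac{1}{1 + 5} + 149 \cdot 1 = \frac{1}{6} + 149 = \frac{895}{6}$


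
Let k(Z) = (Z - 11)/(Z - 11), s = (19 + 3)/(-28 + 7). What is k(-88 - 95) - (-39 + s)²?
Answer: -706840/441 ≈ -1602.8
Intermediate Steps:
s = -22/21 (s = 22/(-21) = 22*(-1/21) = -22/21 ≈ -1.0476)
k(Z) = 1 (k(Z) = (-11 + Z)/(-11 + Z) = 1)
k(-88 - 95) - (-39 + s)² = 1 - (-39 - 22/21)² = 1 - (-841/21)² = 1 - 1*707281/441 = 1 - 707281/441 = -706840/441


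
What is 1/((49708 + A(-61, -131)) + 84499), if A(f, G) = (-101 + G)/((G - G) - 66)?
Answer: 33/4428947 ≈ 7.4510e-6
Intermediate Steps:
A(f, G) = 101/66 - G/66 (A(f, G) = (-101 + G)/(0 - 66) = (-101 + G)/(-66) = (-101 + G)*(-1/66) = 101/66 - G/66)
1/((49708 + A(-61, -131)) + 84499) = 1/((49708 + (101/66 - 1/66*(-131))) + 84499) = 1/((49708 + (101/66 + 131/66)) + 84499) = 1/((49708 + 116/33) + 84499) = 1/(1640480/33 + 84499) = 1/(4428947/33) = 33/4428947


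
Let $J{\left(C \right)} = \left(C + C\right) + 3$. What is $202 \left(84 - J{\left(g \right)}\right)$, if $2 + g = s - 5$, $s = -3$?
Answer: $20402$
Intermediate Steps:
$g = -10$ ($g = -2 - 8 = -10$)
$J{\left(C \right)} = 3 + 2 C$ ($J{\left(C \right)} = 2 C + 3 = 3 + 2 C$)
$202 \left(84 - J{\left(g \right)}\right) = 202 \left(84 - \left(3 + 2 \left(-10\right)\right)\right) = 202 \left(84 - \left(3 - 20\right)\right) = 202 \left(84 - -17\right) = 202 \left(84 + 17\right) = 202 \cdot 101 = 20402$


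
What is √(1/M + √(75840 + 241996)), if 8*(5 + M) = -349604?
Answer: √(-174822 + 15281365842*√79459)/87411 ≈ 23.744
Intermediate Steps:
M = -87411/2 (M = -5 + (⅛)*(-349604) = -5 - 87401/2 = -87411/2 ≈ -43706.)
√(1/M + √(75840 + 241996)) = √(1/(-87411/2) + √(75840 + 241996)) = √(-2/87411 + √317836) = √(-2/87411 + 2*√79459)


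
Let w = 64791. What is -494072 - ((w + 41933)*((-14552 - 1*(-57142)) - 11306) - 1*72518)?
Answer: -3339175170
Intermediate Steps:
-494072 - ((w + 41933)*((-14552 - 1*(-57142)) - 11306) - 1*72518) = -494072 - ((64791 + 41933)*((-14552 - 1*(-57142)) - 11306) - 1*72518) = -494072 - (106724*((-14552 + 57142) - 11306) - 72518) = -494072 - (106724*(42590 - 11306) - 72518) = -494072 - (106724*31284 - 72518) = -494072 - (3338753616 - 72518) = -494072 - 1*3338681098 = -494072 - 3338681098 = -3339175170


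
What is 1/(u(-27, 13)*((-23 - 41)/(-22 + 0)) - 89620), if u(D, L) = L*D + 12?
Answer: -11/996668 ≈ -1.1037e-5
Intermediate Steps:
u(D, L) = 12 + D*L (u(D, L) = D*L + 12 = 12 + D*L)
1/(u(-27, 13)*((-23 - 41)/(-22 + 0)) - 89620) = 1/((12 - 27*13)*((-23 - 41)/(-22 + 0)) - 89620) = 1/((12 - 351)*(-64/(-22)) - 89620) = 1/(-(-21696)*(-1)/22 - 89620) = 1/(-339*32/11 - 89620) = 1/(-10848/11 - 89620) = 1/(-996668/11) = -11/996668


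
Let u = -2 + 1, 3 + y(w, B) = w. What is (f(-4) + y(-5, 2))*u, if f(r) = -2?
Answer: 10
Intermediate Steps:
y(w, B) = -3 + w
u = -1
(f(-4) + y(-5, 2))*u = (-2 + (-3 - 5))*(-1) = (-2 - 8)*(-1) = -10*(-1) = 10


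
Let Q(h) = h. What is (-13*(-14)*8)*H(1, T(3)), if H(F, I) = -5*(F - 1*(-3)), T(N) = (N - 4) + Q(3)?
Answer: -29120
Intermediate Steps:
T(N) = -1 + N (T(N) = (N - 4) + 3 = (-4 + N) + 3 = -1 + N)
H(F, I) = -15 - 5*F (H(F, I) = -5*(F + 3) = -5*(3 + F) = -15 - 5*F)
(-13*(-14)*8)*H(1, T(3)) = (-13*(-14)*8)*(-15 - 5*1) = (182*8)*(-15 - 5) = 1456*(-20) = -29120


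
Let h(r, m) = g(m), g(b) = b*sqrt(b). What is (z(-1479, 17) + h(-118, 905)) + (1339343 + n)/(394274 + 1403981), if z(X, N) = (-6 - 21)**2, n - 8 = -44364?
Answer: 1312222882/1798255 + 905*sqrt(905) ≈ 27955.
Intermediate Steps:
n = -44356 (n = 8 - 44364 = -44356)
g(b) = b**(3/2)
z(X, N) = 729 (z(X, N) = (-27)**2 = 729)
h(r, m) = m**(3/2)
(z(-1479, 17) + h(-118, 905)) + (1339343 + n)/(394274 + 1403981) = (729 + 905**(3/2)) + (1339343 - 44356)/(394274 + 1403981) = (729 + 905*sqrt(905)) + 1294987/1798255 = 1312222882/1798255 + 905*sqrt(905)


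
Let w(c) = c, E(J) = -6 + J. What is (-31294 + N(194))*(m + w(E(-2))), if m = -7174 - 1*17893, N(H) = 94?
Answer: 782340000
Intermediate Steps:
m = -25067 (m = -7174 - 17893 = -25067)
(-31294 + N(194))*(m + w(E(-2))) = (-31294 + 94)*(-25067 + (-6 - 2)) = -31200*(-25067 - 8) = -31200*(-25075) = 782340000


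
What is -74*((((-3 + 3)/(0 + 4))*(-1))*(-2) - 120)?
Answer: 8880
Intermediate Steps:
-74*((((-3 + 3)/(0 + 4))*(-1))*(-2) - 120) = -74*(((0/4)*(-1))*(-2) - 120) = -74*(((0*(¼))*(-1))*(-2) - 120) = -74*((0*(-1))*(-2) - 120) = -74*(0*(-2) - 120) = -74*(0 - 120) = -74*(-120) = 8880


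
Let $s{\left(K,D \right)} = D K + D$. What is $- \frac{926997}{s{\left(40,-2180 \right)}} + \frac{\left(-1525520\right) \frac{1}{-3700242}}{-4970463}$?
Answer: $\frac{8524625387723904131}{821934723896935740} \approx 10.371$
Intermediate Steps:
$s{\left(K,D \right)} = D + D K$
$- \frac{926997}{s{\left(40,-2180 \right)}} + \frac{\left(-1525520\right) \frac{1}{-3700242}}{-4970463} = - \frac{926997}{\left(-2180\right) \left(1 + 40\right)} + \frac{\left(-1525520\right) \frac{1}{-3700242}}{-4970463} = - \frac{926997}{\left(-2180\right) 41} + \left(-1525520\right) \left(- \frac{1}{3700242}\right) \left(- \frac{1}{4970463}\right) = - \frac{926997}{-89380} + \frac{762760}{1850121} \left(- \frac{1}{4970463}\right) = \left(-926997\right) \left(- \frac{1}{89380}\right) - \frac{762760}{9195957976023} = \frac{926997}{89380} - \frac{762760}{9195957976023} = \frac{8524625387723904131}{821934723896935740}$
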